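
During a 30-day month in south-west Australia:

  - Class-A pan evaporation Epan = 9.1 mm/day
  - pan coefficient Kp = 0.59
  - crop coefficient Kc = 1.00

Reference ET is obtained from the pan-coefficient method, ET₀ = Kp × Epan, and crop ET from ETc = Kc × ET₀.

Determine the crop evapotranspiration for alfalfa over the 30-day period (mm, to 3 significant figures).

161 mm

ET₀ = 0.59 × 9.1 = 5.3690 mm/d
ETc = Kc × ET₀ = 1.00 × 5.3690 = 5.3690 mm/d
Over 30 days: 5.3690 × 30 = 161.070 mm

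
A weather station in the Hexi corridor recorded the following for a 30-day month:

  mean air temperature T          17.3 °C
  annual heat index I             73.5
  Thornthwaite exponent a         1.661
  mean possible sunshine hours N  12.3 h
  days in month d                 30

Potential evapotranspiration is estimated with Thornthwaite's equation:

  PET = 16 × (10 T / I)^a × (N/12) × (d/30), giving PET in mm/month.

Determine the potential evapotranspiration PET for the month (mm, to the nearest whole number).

68 mm

10T/I = 10 × 17.3 / 73.5 = 2.3537
(10T/I)^a = 2.3537^1.661 = 4.1446
Uncorrected PET = 16 × 4.1446 = 66.314 mm
Correction = (N/12)(d/30) = (12.3/12)(30/30) = 1.0250
PET = 66.314 × 1.0250 = 67.972 mm/month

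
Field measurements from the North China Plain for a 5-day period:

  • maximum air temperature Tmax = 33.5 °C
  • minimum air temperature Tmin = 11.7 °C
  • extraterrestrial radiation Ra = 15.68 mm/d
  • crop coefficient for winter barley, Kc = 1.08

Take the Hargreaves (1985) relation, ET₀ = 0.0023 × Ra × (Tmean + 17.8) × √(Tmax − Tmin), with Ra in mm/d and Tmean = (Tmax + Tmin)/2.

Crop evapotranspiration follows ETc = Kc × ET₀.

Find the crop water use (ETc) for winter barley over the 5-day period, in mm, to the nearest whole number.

37 mm

Tmean = (33.5 + 11.7)/2 = 22.60 °C
ET₀ = 0.0023 × 15.68 × (22.60 + 17.8) × √21.8 = 0.0023 × 15.68 × 40.40 × 4.6690 = 6.8027 mm/d
ETc = Kc × ET₀ = 1.08 × 6.8027 = 7.3469 mm/d
Over 5 days: 7.3469 × 5 = 36.735 mm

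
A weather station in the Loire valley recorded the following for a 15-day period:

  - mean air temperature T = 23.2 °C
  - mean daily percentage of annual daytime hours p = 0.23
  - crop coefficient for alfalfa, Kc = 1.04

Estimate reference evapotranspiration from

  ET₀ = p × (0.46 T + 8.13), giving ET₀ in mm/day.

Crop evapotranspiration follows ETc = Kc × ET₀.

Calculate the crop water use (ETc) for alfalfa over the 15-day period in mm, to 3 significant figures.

67.5 mm

ET₀ = 0.23 × (0.46 × 23.2 + 8.13) = 0.23 × 18.802 = 4.3245 mm/d
ETc = Kc × ET₀ = 1.04 × 4.3245 = 4.4975 mm/d
Over 15 days: 4.4975 × 15 = 67.463 mm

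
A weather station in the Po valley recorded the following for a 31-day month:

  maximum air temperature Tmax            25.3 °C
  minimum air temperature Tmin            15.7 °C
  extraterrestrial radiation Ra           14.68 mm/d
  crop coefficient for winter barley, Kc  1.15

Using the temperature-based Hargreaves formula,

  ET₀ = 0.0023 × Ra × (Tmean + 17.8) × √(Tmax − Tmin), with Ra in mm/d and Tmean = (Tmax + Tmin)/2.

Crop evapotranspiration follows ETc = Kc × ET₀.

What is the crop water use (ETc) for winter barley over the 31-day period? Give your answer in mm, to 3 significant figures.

143 mm

Tmean = (25.3 + 15.7)/2 = 20.50 °C
ET₀ = 0.0023 × 14.68 × (20.50 + 17.8) × √9.6 = 0.0023 × 14.68 × 38.30 × 3.0984 = 4.0067 mm/d
ETc = Kc × ET₀ = 1.15 × 4.0067 = 4.6077 mm/d
Over 31 days: 4.6077 × 31 = 142.839 mm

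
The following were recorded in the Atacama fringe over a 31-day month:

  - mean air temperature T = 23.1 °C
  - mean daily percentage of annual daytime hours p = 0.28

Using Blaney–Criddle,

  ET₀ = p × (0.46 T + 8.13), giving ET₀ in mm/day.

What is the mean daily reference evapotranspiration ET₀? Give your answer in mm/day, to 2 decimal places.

5.25 mm/day

ET₀ = 0.28 × (0.46 × 23.1 + 8.13) = 0.28 × 18.756 = 5.2517 mm/d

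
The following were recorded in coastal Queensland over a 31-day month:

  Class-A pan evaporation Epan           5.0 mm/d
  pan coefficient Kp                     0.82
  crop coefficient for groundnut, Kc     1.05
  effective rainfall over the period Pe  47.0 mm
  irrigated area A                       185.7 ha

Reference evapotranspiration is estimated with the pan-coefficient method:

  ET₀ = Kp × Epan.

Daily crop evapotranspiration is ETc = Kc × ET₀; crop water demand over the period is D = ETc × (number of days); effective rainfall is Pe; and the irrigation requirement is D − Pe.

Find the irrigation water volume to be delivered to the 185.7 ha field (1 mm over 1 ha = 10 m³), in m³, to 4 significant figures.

160500 m³

ET₀ = 0.82 × 5.0 = 4.1000 mm/d
ETc = Kc × ET₀ = 1.05 × 4.1000 = 4.3050 mm/d
Crop demand D = ETc × 31 d = 4.3050 × 31 = 133.455 mm
D − Pe = 133.455 − 47.0 = 86.455 mm
Volume = 86.455 mm × 185.7 ha × 10 = 160546.9 m³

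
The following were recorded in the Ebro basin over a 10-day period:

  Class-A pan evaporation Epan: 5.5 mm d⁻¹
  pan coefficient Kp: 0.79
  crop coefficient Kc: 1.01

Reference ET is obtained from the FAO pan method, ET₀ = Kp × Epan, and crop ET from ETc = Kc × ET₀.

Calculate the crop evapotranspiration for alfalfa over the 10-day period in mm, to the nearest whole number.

ET₀ = 0.79 × 5.5 = 4.3450 mm/d
ETc = Kc × ET₀ = 1.01 × 4.3450 = 4.3885 mm/d
Over 10 days: 4.3885 × 10 = 43.885 mm

44 mm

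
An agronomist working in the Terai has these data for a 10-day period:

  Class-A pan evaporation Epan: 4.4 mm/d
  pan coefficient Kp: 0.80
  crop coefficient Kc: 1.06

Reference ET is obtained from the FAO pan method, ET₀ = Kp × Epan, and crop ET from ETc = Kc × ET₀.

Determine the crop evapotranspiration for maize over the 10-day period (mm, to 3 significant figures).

37.3 mm

ET₀ = 0.80 × 4.4 = 3.5200 mm/d
ETc = Kc × ET₀ = 1.06 × 3.5200 = 3.7312 mm/d
Over 10 days: 3.7312 × 10 = 37.312 mm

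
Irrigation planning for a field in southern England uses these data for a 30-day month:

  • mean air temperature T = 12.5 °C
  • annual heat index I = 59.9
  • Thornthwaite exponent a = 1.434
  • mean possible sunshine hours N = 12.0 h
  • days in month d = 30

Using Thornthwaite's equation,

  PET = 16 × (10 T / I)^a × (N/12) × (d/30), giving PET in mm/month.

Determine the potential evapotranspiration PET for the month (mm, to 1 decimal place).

45.9 mm

10T/I = 10 × 12.5 / 59.9 = 2.0868
(10T/I)^a = 2.0868^1.434 = 2.8717
Uncorrected PET = 16 × 2.8717 = 45.947 mm
Correction = (N/12)(d/30) = (12.0/12)(30/30) = 1.0000
PET = 45.947 × 1.0000 = 45.947 mm/month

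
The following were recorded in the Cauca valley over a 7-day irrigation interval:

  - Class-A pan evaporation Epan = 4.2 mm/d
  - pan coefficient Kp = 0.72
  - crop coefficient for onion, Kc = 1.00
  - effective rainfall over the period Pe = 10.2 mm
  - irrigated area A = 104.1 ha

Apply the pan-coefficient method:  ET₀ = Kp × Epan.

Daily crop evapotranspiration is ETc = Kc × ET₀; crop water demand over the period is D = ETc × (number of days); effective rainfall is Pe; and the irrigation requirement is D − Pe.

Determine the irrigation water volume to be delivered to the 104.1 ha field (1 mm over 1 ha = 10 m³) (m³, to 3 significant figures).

ET₀ = 0.72 × 4.2 = 3.0240 mm/d
ETc = Kc × ET₀ = 1.00 × 3.0240 = 3.0240 mm/d
Crop demand D = ETc × 7 d = 3.0240 × 7 = 21.168 mm
D − Pe = 21.168 − 10.2 = 10.968 mm
Volume = 10.968 mm × 104.1 ha × 10 = 11417.7 m³

11400 m³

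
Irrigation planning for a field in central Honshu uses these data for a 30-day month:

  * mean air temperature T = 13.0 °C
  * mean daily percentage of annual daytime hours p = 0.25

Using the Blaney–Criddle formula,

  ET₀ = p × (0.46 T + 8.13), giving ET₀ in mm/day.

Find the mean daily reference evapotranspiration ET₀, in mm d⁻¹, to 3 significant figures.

3.53 mm d⁻¹

ET₀ = 0.25 × (0.46 × 13.0 + 8.13) = 0.25 × 14.110 = 3.5275 mm/d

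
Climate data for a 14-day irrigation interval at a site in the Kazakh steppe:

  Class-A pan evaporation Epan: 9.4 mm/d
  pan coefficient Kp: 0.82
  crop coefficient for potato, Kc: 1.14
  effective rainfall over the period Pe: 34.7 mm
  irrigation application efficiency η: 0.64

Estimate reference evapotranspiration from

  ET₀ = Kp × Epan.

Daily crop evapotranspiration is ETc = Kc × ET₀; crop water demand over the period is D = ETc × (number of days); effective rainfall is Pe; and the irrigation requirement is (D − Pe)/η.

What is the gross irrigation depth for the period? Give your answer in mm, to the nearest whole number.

138 mm

ET₀ = 0.82 × 9.4 = 7.7080 mm/d
ETc = Kc × ET₀ = 1.14 × 7.7080 = 8.7871 mm/d
Crop demand D = ETc × 14 d = 8.7871 × 14 = 123.019 mm
D − Pe = 123.019 − 34.7 = 88.319 mm
Gross irrigation = 88.319 / 0.64 = 137.998 mm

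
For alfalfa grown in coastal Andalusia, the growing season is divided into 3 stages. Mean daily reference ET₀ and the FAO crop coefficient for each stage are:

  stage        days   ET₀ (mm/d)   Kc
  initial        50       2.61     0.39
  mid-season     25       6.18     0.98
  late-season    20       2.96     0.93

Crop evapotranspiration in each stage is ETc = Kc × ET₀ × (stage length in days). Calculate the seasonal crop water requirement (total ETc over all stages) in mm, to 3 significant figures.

initial: 0.39 × 2.61 × 50 = 50.90 mm
mid-season: 0.98 × 6.18 × 25 = 151.41 mm
late-season: 0.93 × 2.96 × 20 = 55.06 mm
Seasonal total = 257.37 mm

257 mm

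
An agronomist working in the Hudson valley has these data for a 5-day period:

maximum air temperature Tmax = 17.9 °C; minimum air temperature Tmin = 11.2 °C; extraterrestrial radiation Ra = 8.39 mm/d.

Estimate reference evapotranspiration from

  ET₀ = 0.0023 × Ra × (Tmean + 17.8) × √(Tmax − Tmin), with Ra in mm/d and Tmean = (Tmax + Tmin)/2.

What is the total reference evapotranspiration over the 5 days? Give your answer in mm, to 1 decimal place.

Tmean = (17.9 + 11.2)/2 = 14.55 °C
ET₀ = 0.0023 × 8.39 × (14.55 + 17.8) × √6.7 = 0.0023 × 8.39 × 32.35 × 2.5884 = 1.6158 mm/d
Over 5 days: 1.6158 × 5 = 8.079 mm

8.1 mm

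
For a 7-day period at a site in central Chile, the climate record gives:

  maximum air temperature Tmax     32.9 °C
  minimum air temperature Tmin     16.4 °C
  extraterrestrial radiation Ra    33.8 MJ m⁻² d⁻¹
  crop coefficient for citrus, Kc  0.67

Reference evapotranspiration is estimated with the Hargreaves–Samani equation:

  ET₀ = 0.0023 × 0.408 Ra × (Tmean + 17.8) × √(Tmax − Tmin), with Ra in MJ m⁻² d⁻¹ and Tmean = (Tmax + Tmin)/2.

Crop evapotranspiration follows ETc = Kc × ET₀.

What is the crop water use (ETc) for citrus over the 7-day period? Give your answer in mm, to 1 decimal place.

Tmean = (32.9 + 16.4)/2 = 24.65 °C
0.408 Ra = 0.408 × 33.8 = 13.7904 mm/d equivalent
ET₀ = 0.0023 × 13.7904 × (24.65 + 17.8) × √16.5 = 0.0023 × 13.7904 × 42.45 × 4.0620 = 5.4692 mm/d
ETc = Kc × ET₀ = 0.67 × 5.4692 = 3.6644 mm/d
Over 7 days: 3.6644 × 7 = 25.651 mm

25.7 mm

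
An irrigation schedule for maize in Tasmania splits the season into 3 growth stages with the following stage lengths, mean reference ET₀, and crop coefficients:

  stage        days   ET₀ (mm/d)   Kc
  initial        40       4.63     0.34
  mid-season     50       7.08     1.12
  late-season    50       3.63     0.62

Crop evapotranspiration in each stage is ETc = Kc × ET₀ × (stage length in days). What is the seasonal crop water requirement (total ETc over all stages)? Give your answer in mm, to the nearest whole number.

initial: 0.34 × 4.63 × 40 = 62.97 mm
mid-season: 1.12 × 7.08 × 50 = 396.48 mm
late-season: 0.62 × 3.63 × 50 = 112.53 mm
Seasonal total = 571.98 mm

572 mm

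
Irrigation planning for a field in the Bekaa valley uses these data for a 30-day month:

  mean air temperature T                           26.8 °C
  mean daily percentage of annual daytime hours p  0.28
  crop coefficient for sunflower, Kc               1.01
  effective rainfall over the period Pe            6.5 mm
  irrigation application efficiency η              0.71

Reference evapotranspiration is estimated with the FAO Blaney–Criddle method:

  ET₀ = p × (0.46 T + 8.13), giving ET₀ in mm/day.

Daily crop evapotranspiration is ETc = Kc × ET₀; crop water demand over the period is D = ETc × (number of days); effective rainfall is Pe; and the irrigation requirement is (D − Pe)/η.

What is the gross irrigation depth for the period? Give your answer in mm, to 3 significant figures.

235 mm

ET₀ = 0.28 × (0.46 × 26.8 + 8.13) = 0.28 × 20.458 = 5.7282 mm/d
ETc = Kc × ET₀ = 1.01 × 5.7282 = 5.7855 mm/d
Crop demand D = ETc × 30 d = 5.7855 × 30 = 173.565 mm
D − Pe = 173.565 − 6.5 = 167.065 mm
Gross irrigation = 167.065 / 0.71 = 235.303 mm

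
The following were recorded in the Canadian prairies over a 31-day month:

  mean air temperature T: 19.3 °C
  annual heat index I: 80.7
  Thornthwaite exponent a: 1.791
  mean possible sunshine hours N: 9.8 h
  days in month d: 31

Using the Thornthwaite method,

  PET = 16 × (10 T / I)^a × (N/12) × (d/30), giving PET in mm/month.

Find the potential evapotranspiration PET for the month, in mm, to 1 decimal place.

64.4 mm

10T/I = 10 × 19.3 / 80.7 = 2.3916
(10T/I)^a = 2.3916^1.791 = 4.7668
Uncorrected PET = 16 × 4.7668 = 76.269 mm
Correction = (N/12)(d/30) = (9.8/12)(31/30) = 0.8439
PET = 76.269 × 0.8439 = 64.363 mm/month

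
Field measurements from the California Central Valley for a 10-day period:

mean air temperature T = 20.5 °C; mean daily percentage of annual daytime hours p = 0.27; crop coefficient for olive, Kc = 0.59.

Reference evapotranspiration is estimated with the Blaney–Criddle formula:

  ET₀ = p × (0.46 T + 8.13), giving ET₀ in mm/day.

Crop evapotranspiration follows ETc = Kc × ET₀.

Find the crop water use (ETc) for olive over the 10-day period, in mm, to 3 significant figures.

ET₀ = 0.27 × (0.46 × 20.5 + 8.13) = 0.27 × 17.560 = 4.7412 mm/d
ETc = Kc × ET₀ = 0.59 × 4.7412 = 2.7973 mm/d
Over 10 days: 2.7973 × 10 = 27.973 mm

28.0 mm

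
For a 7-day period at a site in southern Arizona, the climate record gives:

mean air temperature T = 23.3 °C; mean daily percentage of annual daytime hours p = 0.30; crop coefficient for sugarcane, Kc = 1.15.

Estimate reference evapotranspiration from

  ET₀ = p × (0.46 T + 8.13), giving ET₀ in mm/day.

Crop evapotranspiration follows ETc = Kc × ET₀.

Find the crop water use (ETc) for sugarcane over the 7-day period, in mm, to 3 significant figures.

ET₀ = 0.30 × (0.46 × 23.3 + 8.13) = 0.30 × 18.848 = 5.6544 mm/d
ETc = Kc × ET₀ = 1.15 × 5.6544 = 6.5026 mm/d
Over 7 days: 6.5026 × 7 = 45.518 mm

45.5 mm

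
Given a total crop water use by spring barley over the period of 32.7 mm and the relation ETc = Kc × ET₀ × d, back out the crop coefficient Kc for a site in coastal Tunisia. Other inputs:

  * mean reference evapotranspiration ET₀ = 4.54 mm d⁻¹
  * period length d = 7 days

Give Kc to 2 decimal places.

ETc = Kc × ET₀ × d  ⇒  Kc = ETc / (ET₀ × d)
Kc = 32.7 / (4.54 × 7) = 32.7 / 31.78 = 1.0289

1.03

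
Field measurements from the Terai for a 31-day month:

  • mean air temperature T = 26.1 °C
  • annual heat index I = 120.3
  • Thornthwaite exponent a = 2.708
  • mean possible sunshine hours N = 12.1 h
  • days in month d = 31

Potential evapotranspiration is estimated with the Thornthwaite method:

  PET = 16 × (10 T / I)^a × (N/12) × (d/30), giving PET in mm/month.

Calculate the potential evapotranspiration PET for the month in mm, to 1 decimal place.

135.8 mm

10T/I = 10 × 26.1 / 120.3 = 2.1696
(10T/I)^a = 2.1696^2.708 = 8.1455
Uncorrected PET = 16 × 8.1455 = 130.328 mm
Correction = (N/12)(d/30) = (12.1/12)(31/30) = 1.0419
PET = 130.328 × 1.0419 = 135.789 mm/month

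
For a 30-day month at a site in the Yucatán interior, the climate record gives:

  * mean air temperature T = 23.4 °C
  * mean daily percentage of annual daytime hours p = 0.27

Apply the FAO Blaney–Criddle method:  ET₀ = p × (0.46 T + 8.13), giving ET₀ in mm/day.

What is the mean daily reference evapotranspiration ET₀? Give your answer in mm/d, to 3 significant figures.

5.10 mm/d

ET₀ = 0.27 × (0.46 × 23.4 + 8.13) = 0.27 × 18.894 = 5.1014 mm/d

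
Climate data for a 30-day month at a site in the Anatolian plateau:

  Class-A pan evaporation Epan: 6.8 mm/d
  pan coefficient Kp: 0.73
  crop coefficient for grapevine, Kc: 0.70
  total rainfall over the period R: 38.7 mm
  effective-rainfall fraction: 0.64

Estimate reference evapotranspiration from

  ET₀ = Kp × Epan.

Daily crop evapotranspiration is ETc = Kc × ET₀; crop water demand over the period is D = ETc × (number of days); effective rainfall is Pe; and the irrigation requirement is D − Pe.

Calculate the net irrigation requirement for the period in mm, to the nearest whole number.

ET₀ = 0.73 × 6.8 = 4.9640 mm/d
ETc = Kc × ET₀ = 0.70 × 4.9640 = 3.4748 mm/d
Crop demand D = ETc × 30 d = 3.4748 × 30 = 104.244 mm
Pe = 0.64 × 38.7 = 24.768 mm
D − Pe = 104.244 − 24.768 = 79.476 mm

79 mm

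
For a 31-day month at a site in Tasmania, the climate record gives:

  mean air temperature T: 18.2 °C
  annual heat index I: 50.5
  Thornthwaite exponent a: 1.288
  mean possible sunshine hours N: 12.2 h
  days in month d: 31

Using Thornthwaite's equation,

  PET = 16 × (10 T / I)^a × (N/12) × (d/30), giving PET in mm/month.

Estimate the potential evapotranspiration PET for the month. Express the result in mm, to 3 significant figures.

87.6 mm

10T/I = 10 × 18.2 / 50.5 = 3.6040
(10T/I)^a = 3.6040^1.288 = 5.2136
Uncorrected PET = 16 × 5.2136 = 83.418 mm
Correction = (N/12)(d/30) = (12.2/12)(31/30) = 1.0506
PET = 83.418 × 1.0506 = 87.639 mm/month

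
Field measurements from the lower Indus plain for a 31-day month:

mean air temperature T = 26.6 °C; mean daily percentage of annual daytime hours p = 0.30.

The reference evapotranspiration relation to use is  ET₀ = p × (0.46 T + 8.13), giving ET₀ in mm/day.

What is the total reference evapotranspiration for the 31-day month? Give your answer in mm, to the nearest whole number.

189 mm

ET₀ = 0.30 × (0.46 × 26.6 + 8.13) = 0.30 × 20.366 = 6.1098 mm/d
Monthly total = 6.1098 × 31 = 189.404 mm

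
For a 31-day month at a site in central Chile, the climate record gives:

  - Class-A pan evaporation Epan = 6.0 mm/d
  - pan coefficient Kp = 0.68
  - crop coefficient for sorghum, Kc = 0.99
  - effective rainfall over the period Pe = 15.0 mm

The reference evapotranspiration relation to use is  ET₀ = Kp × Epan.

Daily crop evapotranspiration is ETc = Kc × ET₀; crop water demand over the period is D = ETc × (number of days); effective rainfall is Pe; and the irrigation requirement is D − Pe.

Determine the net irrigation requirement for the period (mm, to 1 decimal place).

ET₀ = 0.68 × 6.0 = 4.0800 mm/d
ETc = Kc × ET₀ = 0.99 × 4.0800 = 4.0392 mm/d
Crop demand D = ETc × 31 d = 4.0392 × 31 = 125.215 mm
D − Pe = 125.215 − 15.0 = 110.215 mm

110.2 mm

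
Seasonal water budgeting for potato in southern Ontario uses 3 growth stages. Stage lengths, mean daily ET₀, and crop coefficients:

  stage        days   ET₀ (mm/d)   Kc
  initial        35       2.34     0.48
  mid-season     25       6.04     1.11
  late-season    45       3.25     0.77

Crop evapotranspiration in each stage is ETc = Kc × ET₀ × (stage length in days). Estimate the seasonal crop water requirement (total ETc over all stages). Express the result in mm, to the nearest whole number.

initial: 0.48 × 2.34 × 35 = 39.31 mm
mid-season: 1.11 × 6.04 × 25 = 167.61 mm
late-season: 0.77 × 3.25 × 45 = 112.61 mm
Seasonal total = 319.53 mm

320 mm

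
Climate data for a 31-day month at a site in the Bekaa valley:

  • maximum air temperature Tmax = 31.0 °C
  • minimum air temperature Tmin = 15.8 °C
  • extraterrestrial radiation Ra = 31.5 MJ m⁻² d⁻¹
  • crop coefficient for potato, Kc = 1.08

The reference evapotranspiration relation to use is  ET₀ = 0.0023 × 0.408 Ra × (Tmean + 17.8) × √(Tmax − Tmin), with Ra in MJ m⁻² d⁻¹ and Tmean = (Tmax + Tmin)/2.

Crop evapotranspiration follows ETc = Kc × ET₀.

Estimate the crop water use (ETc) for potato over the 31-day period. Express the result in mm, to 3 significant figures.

Tmean = (31.0 + 15.8)/2 = 23.40 °C
0.408 Ra = 0.408 × 31.5 = 12.8520 mm/d equivalent
ET₀ = 0.0023 × 12.8520 × (23.40 + 17.8) × √15.2 = 0.0023 × 12.8520 × 41.20 × 3.8987 = 4.7481 mm/d
ETc = Kc × ET₀ = 1.08 × 4.7481 = 5.1279 mm/d
Over 31 days: 5.1279 × 31 = 158.965 mm

159 mm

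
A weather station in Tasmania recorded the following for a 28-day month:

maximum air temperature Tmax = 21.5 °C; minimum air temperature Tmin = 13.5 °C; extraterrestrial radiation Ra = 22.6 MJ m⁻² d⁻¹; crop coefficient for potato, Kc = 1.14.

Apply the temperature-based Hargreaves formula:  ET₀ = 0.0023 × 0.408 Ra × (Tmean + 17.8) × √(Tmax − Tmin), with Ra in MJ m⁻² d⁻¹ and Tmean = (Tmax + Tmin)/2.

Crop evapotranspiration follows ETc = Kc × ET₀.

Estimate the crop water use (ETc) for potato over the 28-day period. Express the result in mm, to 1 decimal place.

67.6 mm

Tmean = (21.5 + 13.5)/2 = 17.50 °C
0.408 Ra = 0.408 × 22.6 = 9.2208 mm/d equivalent
ET₀ = 0.0023 × 9.2208 × (17.50 + 17.8) × √8.0 = 0.0023 × 9.2208 × 35.30 × 2.8284 = 2.1174 mm/d
ETc = Kc × ET₀ = 1.14 × 2.1174 = 2.4138 mm/d
Over 28 days: 2.4138 × 28 = 67.586 mm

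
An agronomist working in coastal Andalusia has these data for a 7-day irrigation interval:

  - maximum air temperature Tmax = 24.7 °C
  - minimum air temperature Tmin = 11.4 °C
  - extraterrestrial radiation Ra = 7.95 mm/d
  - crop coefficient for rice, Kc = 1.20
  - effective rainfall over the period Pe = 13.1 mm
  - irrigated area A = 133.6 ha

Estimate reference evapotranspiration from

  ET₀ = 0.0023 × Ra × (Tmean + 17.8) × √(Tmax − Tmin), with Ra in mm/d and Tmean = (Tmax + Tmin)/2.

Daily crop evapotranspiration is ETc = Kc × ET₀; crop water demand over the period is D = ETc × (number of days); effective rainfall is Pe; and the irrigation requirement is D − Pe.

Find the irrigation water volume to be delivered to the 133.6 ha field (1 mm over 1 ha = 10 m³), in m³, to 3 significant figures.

9330 m³

Tmean = (24.7 + 11.4)/2 = 18.05 °C
ET₀ = 0.0023 × 7.95 × (18.05 + 17.8) × √13.3 = 0.0023 × 7.95 × 35.85 × 3.6469 = 2.3906 mm/d
ETc = Kc × ET₀ = 1.20 × 2.3906 = 2.8687 mm/d
Crop demand D = ETc × 7 d = 2.8687 × 7 = 20.081 mm
D − Pe = 20.081 − 13.1 = 6.981 mm
Volume = 6.981 mm × 133.6 ha × 10 = 9326.6 m³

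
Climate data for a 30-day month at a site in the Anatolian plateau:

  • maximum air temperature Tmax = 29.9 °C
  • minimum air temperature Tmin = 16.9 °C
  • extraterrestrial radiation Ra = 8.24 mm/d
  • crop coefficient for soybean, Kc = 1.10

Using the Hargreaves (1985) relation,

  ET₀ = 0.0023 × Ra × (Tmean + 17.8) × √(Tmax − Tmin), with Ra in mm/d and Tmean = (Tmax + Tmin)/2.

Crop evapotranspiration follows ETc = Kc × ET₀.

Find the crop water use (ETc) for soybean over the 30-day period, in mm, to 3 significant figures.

Tmean = (29.9 + 16.9)/2 = 23.40 °C
ET₀ = 0.0023 × 8.24 × (23.40 + 17.8) × √13.0 = 0.0023 × 8.24 × 41.20 × 3.6056 = 2.8153 mm/d
ETc = Kc × ET₀ = 1.10 × 2.8153 = 3.0968 mm/d
Over 30 days: 3.0968 × 30 = 92.904 mm

92.9 mm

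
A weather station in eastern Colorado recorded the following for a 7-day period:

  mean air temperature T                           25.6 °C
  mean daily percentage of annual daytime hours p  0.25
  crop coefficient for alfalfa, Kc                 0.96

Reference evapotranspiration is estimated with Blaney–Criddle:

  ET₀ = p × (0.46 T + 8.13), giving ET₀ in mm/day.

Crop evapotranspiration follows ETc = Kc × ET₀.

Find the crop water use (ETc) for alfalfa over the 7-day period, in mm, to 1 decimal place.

33.4 mm

ET₀ = 0.25 × (0.46 × 25.6 + 8.13) = 0.25 × 19.906 = 4.9765 mm/d
ETc = Kc × ET₀ = 0.96 × 4.9765 = 4.7774 mm/d
Over 7 days: 4.7774 × 7 = 33.442 mm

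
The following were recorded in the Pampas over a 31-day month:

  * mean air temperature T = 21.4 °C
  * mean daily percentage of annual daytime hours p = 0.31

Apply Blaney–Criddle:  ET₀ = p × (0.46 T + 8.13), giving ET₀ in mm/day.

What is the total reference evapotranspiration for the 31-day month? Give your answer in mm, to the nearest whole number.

ET₀ = 0.31 × (0.46 × 21.4 + 8.13) = 0.31 × 17.974 = 5.5719 mm/d
Monthly total = 5.5719 × 31 = 172.729 mm

173 mm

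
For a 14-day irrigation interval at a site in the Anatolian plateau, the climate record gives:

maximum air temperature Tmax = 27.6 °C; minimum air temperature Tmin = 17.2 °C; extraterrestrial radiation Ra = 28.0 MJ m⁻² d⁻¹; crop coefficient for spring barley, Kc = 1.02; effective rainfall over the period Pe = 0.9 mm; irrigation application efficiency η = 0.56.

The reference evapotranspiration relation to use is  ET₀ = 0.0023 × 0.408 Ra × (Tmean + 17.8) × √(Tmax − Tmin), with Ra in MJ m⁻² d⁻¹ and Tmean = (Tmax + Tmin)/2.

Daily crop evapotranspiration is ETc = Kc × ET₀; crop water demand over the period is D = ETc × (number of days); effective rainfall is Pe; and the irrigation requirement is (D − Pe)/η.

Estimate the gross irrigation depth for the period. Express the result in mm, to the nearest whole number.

Tmean = (27.6 + 17.2)/2 = 22.40 °C
0.408 Ra = 0.408 × 28.0 = 11.4240 mm/d equivalent
ET₀ = 0.0023 × 11.4240 × (22.40 + 17.8) × √10.4 = 0.0023 × 11.4240 × 40.20 × 3.2249 = 3.4063 mm/d
ETc = Kc × ET₀ = 1.02 × 3.4063 = 3.4744 mm/d
Crop demand D = ETc × 14 d = 3.4744 × 14 = 48.642 mm
D − Pe = 48.642 − 0.9 = 47.742 mm
Gross irrigation = 47.742 / 0.56 = 85.254 mm

85 mm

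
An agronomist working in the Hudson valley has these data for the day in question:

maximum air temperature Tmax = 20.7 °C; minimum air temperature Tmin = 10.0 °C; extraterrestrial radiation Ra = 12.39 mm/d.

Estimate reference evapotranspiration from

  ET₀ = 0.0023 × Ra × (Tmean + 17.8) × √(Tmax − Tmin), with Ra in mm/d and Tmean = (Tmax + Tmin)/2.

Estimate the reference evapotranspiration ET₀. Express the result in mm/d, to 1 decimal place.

Tmean = (20.7 + 10.0)/2 = 15.35 °C
ET₀ = 0.0023 × 12.39 × (15.35 + 17.8) × √10.7 = 0.0023 × 12.39 × 33.15 × 3.2711 = 3.0901 mm/d

3.1 mm/d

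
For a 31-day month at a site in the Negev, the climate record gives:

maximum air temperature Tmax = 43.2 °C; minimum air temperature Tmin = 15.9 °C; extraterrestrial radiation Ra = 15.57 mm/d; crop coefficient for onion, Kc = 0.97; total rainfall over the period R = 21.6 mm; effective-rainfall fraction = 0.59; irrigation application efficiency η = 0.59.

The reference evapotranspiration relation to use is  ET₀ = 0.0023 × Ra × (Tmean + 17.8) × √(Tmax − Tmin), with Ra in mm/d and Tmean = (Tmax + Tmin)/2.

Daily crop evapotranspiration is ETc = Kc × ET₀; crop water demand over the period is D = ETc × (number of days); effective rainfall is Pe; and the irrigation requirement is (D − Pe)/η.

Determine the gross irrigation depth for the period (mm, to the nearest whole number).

Tmean = (43.2 + 15.9)/2 = 29.55 °C
ET₀ = 0.0023 × 15.57 × (29.55 + 17.8) × √27.3 = 0.0023 × 15.57 × 47.35 × 5.2249 = 8.8596 mm/d
ETc = Kc × ET₀ = 0.97 × 8.8596 = 8.5938 mm/d
Crop demand D = ETc × 31 d = 8.5938 × 31 = 266.408 mm
Pe = 0.59 × 21.6 = 12.744 mm
D − Pe = 266.408 − 12.744 = 253.664 mm
Gross irrigation = 253.664 / 0.59 = 429.939 mm

430 mm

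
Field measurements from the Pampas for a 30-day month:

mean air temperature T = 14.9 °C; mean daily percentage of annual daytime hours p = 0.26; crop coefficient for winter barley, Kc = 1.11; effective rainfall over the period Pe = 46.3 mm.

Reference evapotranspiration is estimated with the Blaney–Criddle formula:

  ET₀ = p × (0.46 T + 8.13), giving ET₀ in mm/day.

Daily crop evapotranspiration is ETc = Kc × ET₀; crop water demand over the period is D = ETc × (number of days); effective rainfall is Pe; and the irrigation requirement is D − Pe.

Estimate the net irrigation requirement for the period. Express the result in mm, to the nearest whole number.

ET₀ = 0.26 × (0.46 × 14.9 + 8.13) = 0.26 × 14.984 = 3.8958 mm/d
ETc = Kc × ET₀ = 1.11 × 3.8958 = 4.3243 mm/d
Crop demand D = ETc × 30 d = 4.3243 × 30 = 129.729 mm
D − Pe = 129.729 − 46.3 = 83.429 mm

83 mm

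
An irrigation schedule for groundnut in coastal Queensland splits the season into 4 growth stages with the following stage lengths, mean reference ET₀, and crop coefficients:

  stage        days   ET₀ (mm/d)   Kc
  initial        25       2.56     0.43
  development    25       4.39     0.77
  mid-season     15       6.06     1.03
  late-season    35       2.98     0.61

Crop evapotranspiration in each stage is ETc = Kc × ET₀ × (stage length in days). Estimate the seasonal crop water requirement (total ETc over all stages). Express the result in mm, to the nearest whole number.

initial: 0.43 × 2.56 × 25 = 27.52 mm
development: 0.77 × 4.39 × 25 = 84.51 mm
mid-season: 1.03 × 6.06 × 15 = 93.63 mm
late-season: 0.61 × 2.98 × 35 = 63.62 mm
Seasonal total = 269.28 mm

269 mm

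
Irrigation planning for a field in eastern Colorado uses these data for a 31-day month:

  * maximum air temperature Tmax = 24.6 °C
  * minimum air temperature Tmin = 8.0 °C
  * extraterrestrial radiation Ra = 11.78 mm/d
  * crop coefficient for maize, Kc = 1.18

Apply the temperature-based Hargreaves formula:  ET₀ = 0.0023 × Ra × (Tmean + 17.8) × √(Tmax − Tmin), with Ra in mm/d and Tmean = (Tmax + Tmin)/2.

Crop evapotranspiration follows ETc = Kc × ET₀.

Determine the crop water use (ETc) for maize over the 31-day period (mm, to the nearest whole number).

Tmean = (24.6 + 8.0)/2 = 16.30 °C
ET₀ = 0.0023 × 11.78 × (16.30 + 17.8) × √16.6 = 0.0023 × 11.78 × 34.10 × 4.0743 = 3.7643 mm/d
ETc = Kc × ET₀ = 1.18 × 3.7643 = 4.4419 mm/d
Over 31 days: 4.4419 × 31 = 137.699 mm

138 mm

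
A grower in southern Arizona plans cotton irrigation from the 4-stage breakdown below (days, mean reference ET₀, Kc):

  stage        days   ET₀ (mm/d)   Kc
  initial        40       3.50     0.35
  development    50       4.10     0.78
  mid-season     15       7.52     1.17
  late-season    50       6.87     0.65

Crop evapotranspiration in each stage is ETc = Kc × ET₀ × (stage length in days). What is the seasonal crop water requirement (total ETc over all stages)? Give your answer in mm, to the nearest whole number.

564 mm

initial: 0.35 × 3.50 × 40 = 49.00 mm
development: 0.78 × 4.10 × 50 = 159.90 mm
mid-season: 1.17 × 7.52 × 15 = 131.98 mm
late-season: 0.65 × 6.87 × 50 = 223.28 mm
Seasonal total = 564.16 mm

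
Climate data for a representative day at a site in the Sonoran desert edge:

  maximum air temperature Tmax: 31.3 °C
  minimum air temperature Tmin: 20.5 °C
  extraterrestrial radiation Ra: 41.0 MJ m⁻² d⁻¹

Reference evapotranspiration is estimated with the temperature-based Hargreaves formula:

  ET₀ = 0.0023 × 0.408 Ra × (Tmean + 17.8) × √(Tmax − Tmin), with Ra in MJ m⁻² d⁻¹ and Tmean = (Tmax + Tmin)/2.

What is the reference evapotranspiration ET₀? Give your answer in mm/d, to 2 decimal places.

Tmean = (31.3 + 20.5)/2 = 25.90 °C
0.408 Ra = 0.408 × 41.0 = 16.7280 mm/d equivalent
ET₀ = 0.0023 × 16.7280 × (25.90 + 17.8) × √10.8 = 0.0023 × 16.7280 × 43.70 × 3.2863 = 5.5254 mm/d

5.53 mm/d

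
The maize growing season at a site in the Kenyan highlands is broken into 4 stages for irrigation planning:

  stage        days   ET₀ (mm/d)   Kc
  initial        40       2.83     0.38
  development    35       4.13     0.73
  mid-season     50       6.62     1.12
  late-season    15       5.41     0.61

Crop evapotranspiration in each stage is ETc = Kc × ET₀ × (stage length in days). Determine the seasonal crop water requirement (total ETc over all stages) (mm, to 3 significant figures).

initial: 0.38 × 2.83 × 40 = 43.02 mm
development: 0.73 × 4.13 × 35 = 105.52 mm
mid-season: 1.12 × 6.62 × 50 = 370.72 mm
late-season: 0.61 × 5.41 × 15 = 49.50 mm
Seasonal total = 568.76 mm

569 mm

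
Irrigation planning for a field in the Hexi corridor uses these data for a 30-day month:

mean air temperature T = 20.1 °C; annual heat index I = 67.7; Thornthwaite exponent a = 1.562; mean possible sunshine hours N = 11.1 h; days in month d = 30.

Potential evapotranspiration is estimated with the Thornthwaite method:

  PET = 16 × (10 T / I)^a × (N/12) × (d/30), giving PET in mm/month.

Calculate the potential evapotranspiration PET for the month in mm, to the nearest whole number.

10T/I = 10 × 20.1 / 67.7 = 2.9690
(10T/I)^a = 2.9690^1.562 = 5.4729
Uncorrected PET = 16 × 5.4729 = 87.566 mm
Correction = (N/12)(d/30) = (11.1/12)(30/30) = 0.9250
PET = 87.566 × 0.9250 = 80.999 mm/month

81 mm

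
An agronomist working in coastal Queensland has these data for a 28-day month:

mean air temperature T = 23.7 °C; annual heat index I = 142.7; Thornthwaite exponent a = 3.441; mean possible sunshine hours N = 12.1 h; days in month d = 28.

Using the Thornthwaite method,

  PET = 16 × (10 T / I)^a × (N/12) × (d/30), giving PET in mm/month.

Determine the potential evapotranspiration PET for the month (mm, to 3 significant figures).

86.3 mm

10T/I = 10 × 23.7 / 142.7 = 1.6608
(10T/I)^a = 1.6608^3.441 = 5.7294
Uncorrected PET = 16 × 5.7294 = 91.670 mm
Correction = (N/12)(d/30) = (12.1/12)(28/30) = 0.9411
PET = 91.670 × 0.9411 = 86.271 mm/month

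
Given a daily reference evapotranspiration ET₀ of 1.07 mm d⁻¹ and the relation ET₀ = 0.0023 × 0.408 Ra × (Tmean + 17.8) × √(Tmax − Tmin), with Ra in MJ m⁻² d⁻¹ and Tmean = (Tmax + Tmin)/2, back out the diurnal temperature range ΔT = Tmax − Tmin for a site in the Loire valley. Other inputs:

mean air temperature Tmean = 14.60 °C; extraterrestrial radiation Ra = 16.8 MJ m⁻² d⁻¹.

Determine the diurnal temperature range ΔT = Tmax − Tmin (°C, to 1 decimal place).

4.4 °C

√ΔT = ET₀ / [0.0023 × 0.408 × Ra × (Tmean+17.8)] = 1.07 / (0.0023 × 6.8544 × 32.40) = 2.0948
ΔT = 2.0948² = 4.388 °C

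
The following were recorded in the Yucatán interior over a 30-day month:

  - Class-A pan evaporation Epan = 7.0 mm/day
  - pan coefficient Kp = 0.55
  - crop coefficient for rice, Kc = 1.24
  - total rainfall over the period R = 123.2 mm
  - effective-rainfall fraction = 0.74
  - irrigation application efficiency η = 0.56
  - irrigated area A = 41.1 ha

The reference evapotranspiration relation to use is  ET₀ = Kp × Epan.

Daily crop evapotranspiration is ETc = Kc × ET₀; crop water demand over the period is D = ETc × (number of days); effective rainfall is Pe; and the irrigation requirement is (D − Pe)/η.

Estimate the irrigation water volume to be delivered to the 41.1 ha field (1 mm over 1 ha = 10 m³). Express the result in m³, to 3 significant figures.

ET₀ = 0.55 × 7.0 = 3.8500 mm/d
ETc = Kc × ET₀ = 1.24 × 3.8500 = 4.7740 mm/d
Crop demand D = ETc × 30 d = 4.7740 × 30 = 143.220 mm
Pe = 0.74 × 123.2 = 91.168 mm
D − Pe = 143.220 − 91.168 = 52.052 mm
Gross irrigation = 52.052 / 0.56 = 92.950 mm
Volume = 92.950 mm × 41.1 ha × 10 = 38202.5 m³

38200 m³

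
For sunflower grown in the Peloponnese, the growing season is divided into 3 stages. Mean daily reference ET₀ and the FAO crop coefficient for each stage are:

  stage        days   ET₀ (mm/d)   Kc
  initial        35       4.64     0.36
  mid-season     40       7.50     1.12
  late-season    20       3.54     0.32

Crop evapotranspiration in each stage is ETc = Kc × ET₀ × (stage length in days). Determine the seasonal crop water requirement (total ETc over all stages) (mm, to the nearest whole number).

initial: 0.36 × 4.64 × 35 = 58.46 mm
mid-season: 1.12 × 7.50 × 40 = 336.00 mm
late-season: 0.32 × 3.54 × 20 = 22.66 mm
Seasonal total = 417.12 mm

417 mm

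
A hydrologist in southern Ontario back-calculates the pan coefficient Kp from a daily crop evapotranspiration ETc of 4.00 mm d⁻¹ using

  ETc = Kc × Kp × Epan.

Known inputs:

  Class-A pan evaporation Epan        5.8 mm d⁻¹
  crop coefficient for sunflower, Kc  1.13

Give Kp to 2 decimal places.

ETc = Kc × Kp × Epan  ⇒  Kp = ETc / (Kc × Epan)
Kp = 4.00 / (1.13 × 5.8) = 4.00 / 6.554 = 0.6103

0.61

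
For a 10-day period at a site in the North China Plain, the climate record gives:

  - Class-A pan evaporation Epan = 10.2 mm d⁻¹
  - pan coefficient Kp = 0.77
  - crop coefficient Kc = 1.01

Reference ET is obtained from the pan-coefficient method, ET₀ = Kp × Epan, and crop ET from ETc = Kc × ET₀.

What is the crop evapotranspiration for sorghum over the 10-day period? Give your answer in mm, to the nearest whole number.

ET₀ = 0.77 × 10.2 = 7.8540 mm/d
ETc = Kc × ET₀ = 1.01 × 7.8540 = 7.9325 mm/d
Over 10 days: 7.9325 × 10 = 79.325 mm

79 mm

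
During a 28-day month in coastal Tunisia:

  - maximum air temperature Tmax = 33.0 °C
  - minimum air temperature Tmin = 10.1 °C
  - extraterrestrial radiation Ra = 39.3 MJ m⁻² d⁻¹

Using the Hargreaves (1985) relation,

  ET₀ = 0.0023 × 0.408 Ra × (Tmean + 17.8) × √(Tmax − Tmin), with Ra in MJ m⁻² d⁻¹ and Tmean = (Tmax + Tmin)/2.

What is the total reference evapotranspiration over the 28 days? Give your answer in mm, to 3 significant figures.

Tmean = (33.0 + 10.1)/2 = 21.55 °C
0.408 Ra = 0.408 × 39.3 = 16.0344 mm/d equivalent
ET₀ = 0.0023 × 16.0344 × (21.55 + 17.8) × √22.9 = 0.0023 × 16.0344 × 39.35 × 4.7854 = 6.9445 mm/d
Over 28 days: 6.9445 × 28 = 194.446 mm

194 mm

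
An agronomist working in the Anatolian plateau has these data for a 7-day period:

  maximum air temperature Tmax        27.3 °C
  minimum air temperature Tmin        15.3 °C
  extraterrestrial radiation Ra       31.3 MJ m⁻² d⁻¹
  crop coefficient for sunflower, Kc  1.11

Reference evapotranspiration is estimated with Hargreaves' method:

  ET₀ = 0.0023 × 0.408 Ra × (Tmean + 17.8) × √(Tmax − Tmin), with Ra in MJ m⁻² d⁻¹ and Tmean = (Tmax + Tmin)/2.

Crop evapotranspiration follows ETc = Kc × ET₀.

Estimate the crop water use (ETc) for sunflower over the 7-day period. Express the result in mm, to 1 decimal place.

30.9 mm

Tmean = (27.3 + 15.3)/2 = 21.30 °C
0.408 Ra = 0.408 × 31.3 = 12.7704 mm/d equivalent
ET₀ = 0.0023 × 12.7704 × (21.30 + 17.8) × √12.0 = 0.0023 × 12.7704 × 39.10 × 3.4641 = 3.9783 mm/d
ETc = Kc × ET₀ = 1.11 × 3.9783 = 4.4159 mm/d
Over 7 days: 4.4159 × 7 = 30.911 mm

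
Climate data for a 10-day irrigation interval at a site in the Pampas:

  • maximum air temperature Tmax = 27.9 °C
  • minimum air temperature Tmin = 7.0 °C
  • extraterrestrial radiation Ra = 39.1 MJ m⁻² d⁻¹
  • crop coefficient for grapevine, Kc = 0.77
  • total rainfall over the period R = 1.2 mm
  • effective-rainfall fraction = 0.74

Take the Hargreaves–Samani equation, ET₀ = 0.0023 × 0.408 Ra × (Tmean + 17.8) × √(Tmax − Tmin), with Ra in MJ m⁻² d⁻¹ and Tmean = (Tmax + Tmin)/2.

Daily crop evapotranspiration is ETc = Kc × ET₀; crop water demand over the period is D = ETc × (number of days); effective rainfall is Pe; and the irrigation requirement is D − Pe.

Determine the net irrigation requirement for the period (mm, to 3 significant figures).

Tmean = (27.9 + 7.0)/2 = 17.45 °C
0.408 Ra = 0.408 × 39.1 = 15.9528 mm/d equivalent
ET₀ = 0.0023 × 15.9528 × (17.45 + 17.8) × √20.9 = 0.0023 × 15.9528 × 35.25 × 4.5717 = 5.9129 mm/d
ETc = Kc × ET₀ = 0.77 × 5.9129 = 4.5529 mm/d
Crop demand D = ETc × 10 d = 4.5529 × 10 = 45.529 mm
Pe = 0.74 × 1.2 = 0.888 mm
D − Pe = 45.529 − 0.888 = 44.641 mm

44.6 mm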